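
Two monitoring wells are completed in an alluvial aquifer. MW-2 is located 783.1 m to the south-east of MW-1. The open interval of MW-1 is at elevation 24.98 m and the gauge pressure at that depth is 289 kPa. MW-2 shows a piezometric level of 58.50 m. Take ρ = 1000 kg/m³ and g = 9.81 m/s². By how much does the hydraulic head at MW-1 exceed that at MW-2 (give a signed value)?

Δh ≈ -4.06 m

Pressure head at MW-1: ψ = P/(ρg) = 289×1000 / (1000 × 9.81) = 29.46 m.
Total head at MW-1: h = z + ψ = 24.98 + 29.46 = 54.44 m.
Total head at MW-2: h = 58.50 m (water level in the piezometer is the total head).
Head difference: h(MW-1) − h(MW-2) = 54.44 − 58.50 = -4.06 m.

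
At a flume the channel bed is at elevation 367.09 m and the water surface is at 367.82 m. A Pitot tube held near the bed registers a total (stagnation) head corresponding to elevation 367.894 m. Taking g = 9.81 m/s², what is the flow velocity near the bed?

v ≈ 1.20 m/s

Near the bed, under hydrostatic conditions, the piezometric head (z + ψ) equals the free-surface elevation, 367.82 m.
Velocity head = total − piezometric = 367.894 − 367.82 = 0.074 m.
v = √(2g·h_v) = √(2 × 9.81 × 0.074) = 1.20 m/s.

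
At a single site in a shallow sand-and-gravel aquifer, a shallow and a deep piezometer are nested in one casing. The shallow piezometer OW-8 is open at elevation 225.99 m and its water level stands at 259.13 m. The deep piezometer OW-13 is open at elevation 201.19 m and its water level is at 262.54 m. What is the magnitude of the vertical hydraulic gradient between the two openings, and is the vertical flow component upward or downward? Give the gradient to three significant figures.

Total head at OW-8: h = 259.13 m (water level in the standpipe).
Total head at OW-13: h = 262.54 m.
Δh = h(OW-8) − h(OW-13) = 259.13 − 262.54 = -3.41 m.
Vertical separation Δz = 225.99 − 201.19 = 24.80 m.
|i_v| = |Δh| / Δz = 3.41 / 24.80 = 0.138.
Head is higher in the deep piezometer, so vertical flow is upward (discharge condition).

|i_v| ≈ 0.138; vertical flow is upward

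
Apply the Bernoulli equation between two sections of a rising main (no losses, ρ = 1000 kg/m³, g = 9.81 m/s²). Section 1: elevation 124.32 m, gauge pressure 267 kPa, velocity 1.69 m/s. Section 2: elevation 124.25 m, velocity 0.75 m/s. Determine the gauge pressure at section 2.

P₂ ≈ 269 kPa

Pressure head at 1: ψ₁ = P₁/(ρg) = 267×1000 / (1000 × 9.81) = 27.22 m.
Velocity heads: v₁²/2g = 1.69²/19.62 = 0.146 m; v₂²/2g = 0.75²/19.62 = 0.029 m.
Total head H = z₁ + ψ₁ + v₁²/2g = 124.32 + 27.22 + 0.146 = 151.69 m.
ψ₂ = H − z₂ − v₂²/2g = 151.69 − 124.25 − 0.029 = 27.41 m.
P₂ = ρgψ₂ = 1000 × 9.81 × 27.41 ≈ 269 kPa.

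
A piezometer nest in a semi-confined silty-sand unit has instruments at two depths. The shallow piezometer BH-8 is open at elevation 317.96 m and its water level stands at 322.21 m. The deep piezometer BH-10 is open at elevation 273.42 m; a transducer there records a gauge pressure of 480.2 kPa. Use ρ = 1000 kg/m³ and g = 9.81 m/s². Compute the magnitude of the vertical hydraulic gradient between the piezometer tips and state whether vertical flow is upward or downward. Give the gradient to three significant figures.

|i_v| ≈ 0.00359; vertical flow is upward

Total head at BH-8: h = 322.21 m (water level in the standpipe).
Pressure head at BH-10: ψ = P/(ρg) = 480.2×1000 / (1000 × 9.81) = 48.95 m.
Total head at BH-10: h = z + ψ = 273.42 + 48.95 = 322.37 m.
Δh = h(BH-8) − h(BH-10) = 322.21 − 322.37 = -0.16 m.
Vertical separation Δz = 317.96 − 273.42 = 44.54 m.
|i_v| = |Δh| / Δz = 0.16 / 44.54 = 0.00359.
Head is higher in the deep piezometer, so vertical flow is upward (discharge condition).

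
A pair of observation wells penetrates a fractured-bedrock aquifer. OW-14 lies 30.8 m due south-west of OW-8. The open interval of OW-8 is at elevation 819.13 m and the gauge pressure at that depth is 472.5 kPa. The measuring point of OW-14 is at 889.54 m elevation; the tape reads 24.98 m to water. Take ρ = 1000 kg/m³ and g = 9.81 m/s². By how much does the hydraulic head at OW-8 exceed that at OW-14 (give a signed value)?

Δh ≈ 2.74 m

Pressure head at OW-8: ψ = P/(ρg) = 472.5×1000 / (1000 × 9.81) = 48.17 m.
Total head at OW-8: h = z + ψ = 819.13 + 48.17 = 867.30 m.
Total head at OW-14: h = 889.54 − 24.98 = 864.56 m.
Head difference: h(OW-8) − h(OW-14) = 867.30 − 864.56 = 2.74 m.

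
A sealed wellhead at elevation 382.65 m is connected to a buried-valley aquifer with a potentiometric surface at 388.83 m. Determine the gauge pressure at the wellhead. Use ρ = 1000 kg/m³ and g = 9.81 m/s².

P ≈ 60.6 kPa

Head above the cap: Δh = 388.83 − 382.65 = 6.18 m.
P = ρgΔh = 1000 × 9.81 × 6.18 = 60626 Pa ≈ 60.6 kPa.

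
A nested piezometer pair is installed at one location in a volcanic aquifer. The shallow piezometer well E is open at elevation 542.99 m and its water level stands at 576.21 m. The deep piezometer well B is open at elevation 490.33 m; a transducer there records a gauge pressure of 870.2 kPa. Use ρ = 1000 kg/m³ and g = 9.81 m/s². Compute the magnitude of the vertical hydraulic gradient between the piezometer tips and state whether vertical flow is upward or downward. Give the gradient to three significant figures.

|i_v| ≈ 0.0537; vertical flow is upward

Total head at well E: h = 576.21 m (water level in the standpipe).
Pressure head at well B: ψ = P/(ρg) = 870.2×1000 / (1000 × 9.81) = 88.71 m.
Total head at well B: h = z + ψ = 490.33 + 88.71 = 579.04 m.
Δh = h(well E) − h(well B) = 576.21 − 579.04 = -2.83 m.
Vertical separation Δz = 542.99 − 490.33 = 52.66 m.
|i_v| = |Δh| / Δz = 2.83 / 52.66 = 0.0537.
Head is higher in the deep piezometer, so vertical flow is upward (discharge condition).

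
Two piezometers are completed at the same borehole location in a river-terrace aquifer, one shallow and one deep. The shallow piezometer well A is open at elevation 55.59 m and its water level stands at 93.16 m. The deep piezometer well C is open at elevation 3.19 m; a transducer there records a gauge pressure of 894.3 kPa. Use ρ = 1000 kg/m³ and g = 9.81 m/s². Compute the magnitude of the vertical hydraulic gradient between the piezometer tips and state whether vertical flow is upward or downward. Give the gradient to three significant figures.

|i_v| ≈ 0.0227; vertical flow is upward

Total head at well A: h = 93.16 m (water level in the standpipe).
Pressure head at well C: ψ = P/(ρg) = 894.3×1000 / (1000 × 9.81) = 91.16 m.
Total head at well C: h = z + ψ = 3.19 + 91.16 = 94.35 m.
Δh = h(well A) − h(well C) = 93.16 − 94.35 = -1.19 m.
Vertical separation Δz = 55.59 − 3.19 = 52.40 m.
|i_v| = |Δh| / Δz = 1.19 / 52.40 = 0.0227.
Head is higher in the deep piezometer, so vertical flow is upward (discharge condition).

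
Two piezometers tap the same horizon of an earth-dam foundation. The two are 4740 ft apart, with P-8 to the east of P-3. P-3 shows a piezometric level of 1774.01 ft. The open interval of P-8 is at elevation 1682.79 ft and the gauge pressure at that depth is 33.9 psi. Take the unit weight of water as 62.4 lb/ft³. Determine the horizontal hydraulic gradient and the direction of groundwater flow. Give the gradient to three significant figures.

Total head at P-3: h = 1774.01 ft (water level in the piezometer is the total head).
Pressure head at P-8: ψ = 144·P/γ = 144 × 33.9 / 62.4 = 78.23 ft.
Total head at P-8: h = z + ψ = 1682.79 + 78.23 = 1761.02 ft.
Head difference: h(P-3) − h(P-8) = 1774.01 − 1761.02 = 12.99 ft.
Hydraulic gradient: i = |Δh| / L = 12.99 / 4740 = 0.00274.
Flow is from higher to lower head: from P-3 toward P-8, i.e. toward the east.

i ≈ 0.00274; groundwater flows toward the east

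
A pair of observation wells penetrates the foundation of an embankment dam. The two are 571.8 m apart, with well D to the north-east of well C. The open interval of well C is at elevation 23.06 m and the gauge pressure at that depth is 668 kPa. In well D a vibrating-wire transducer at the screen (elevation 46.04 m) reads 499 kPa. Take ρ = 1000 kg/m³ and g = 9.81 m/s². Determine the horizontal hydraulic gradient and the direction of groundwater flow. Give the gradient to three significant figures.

i ≈ 0.0101; groundwater flows toward the south-west

Pressure head at well C: ψ = P/(ρg) = 668×1000 / (1000 × 9.81) = 68.09 m.
Total head at well C: h = z + ψ = 23.06 + 68.09 = 91.15 m.
Pressure head at well D: ψ = P/(ρg) = 499×1000 / (1000 × 9.81) = 50.87 m.
Total head at well D: h = z + ψ = 46.04 + 50.87 = 96.91 m.
Head difference: h(well C) − h(well D) = 91.15 − 96.91 = -5.76 m.
Hydraulic gradient: i = |Δh| / L = 5.76 / 571.8 = 0.0101.
Flow is from higher to lower head: from well D toward well C, i.e. toward the south-west.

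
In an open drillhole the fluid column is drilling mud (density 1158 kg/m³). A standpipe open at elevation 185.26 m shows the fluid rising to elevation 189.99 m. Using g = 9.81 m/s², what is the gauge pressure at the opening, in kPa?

Pressure head ψ = h − z = 189.99 − 185.26 = 4.73 m.
P = ρgψ = 1158 × 9.81 × 4.73 = 53733 Pa ≈ 53.7 kPa.

P ≈ 53.7 kPa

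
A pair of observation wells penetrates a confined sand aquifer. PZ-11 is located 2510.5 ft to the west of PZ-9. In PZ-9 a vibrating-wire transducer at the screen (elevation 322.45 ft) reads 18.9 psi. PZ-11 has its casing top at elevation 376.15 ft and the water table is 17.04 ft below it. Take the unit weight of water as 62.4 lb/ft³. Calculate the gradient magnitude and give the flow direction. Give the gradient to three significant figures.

i ≈ 0.00277; groundwater flows toward the west

Pressure head at PZ-9: ψ = 144·P/γ = 144 × 18.9 / 62.4 = 43.62 ft.
Total head at PZ-9: h = z + ψ = 322.45 + 43.62 = 366.07 ft.
Total head at PZ-11: h = 376.15 − 17.04 = 359.11 ft.
Head difference: h(PZ-9) − h(PZ-11) = 366.07 − 359.11 = 6.96 ft.
Hydraulic gradient: i = |Δh| / L = 6.96 / 2510.5 = 0.00277.
Flow is from higher to lower head: from PZ-9 toward PZ-11, i.e. toward the west.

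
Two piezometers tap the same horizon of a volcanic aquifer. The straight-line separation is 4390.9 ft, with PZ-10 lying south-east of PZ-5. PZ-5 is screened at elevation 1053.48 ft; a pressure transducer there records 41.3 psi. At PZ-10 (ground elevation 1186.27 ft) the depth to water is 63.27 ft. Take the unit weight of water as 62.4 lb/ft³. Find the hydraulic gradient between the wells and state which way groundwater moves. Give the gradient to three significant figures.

i ≈ 0.00587; groundwater flows toward the south-east

Pressure head at PZ-5: ψ = 144·P/γ = 144 × 41.3 / 62.4 = 95.31 ft.
Total head at PZ-5: h = z + ψ = 1053.48 + 95.31 = 1148.79 ft.
Total head at PZ-10: h = 1186.27 − 63.27 = 1123.00 ft.
Head difference: h(PZ-5) − h(PZ-10) = 1148.79 − 1123.00 = 25.79 ft.
Hydraulic gradient: i = |Δh| / L = 25.79 / 4390.9 = 0.00587.
Flow is from higher to lower head: from PZ-5 toward PZ-10, i.e. toward the south-east.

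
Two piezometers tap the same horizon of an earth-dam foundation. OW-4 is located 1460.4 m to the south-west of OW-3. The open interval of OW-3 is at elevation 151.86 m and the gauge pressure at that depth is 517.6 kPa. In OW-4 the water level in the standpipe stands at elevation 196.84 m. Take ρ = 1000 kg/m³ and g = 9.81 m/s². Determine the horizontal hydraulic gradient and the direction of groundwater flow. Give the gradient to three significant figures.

i ≈ 0.00533; groundwater flows toward the south-west

Pressure head at OW-3: ψ = P/(ρg) = 517.6×1000 / (1000 × 9.81) = 52.76 m.
Total head at OW-3: h = z + ψ = 151.86 + 52.76 = 204.62 m.
Total head at OW-4: h = 196.84 m (water level in the piezometer is the total head).
Head difference: h(OW-3) − h(OW-4) = 204.62 − 196.84 = 7.78 m.
Hydraulic gradient: i = |Δh| / L = 7.78 / 1460.4 = 0.00533.
Flow is from higher to lower head: from OW-3 toward OW-4, i.e. toward the south-west.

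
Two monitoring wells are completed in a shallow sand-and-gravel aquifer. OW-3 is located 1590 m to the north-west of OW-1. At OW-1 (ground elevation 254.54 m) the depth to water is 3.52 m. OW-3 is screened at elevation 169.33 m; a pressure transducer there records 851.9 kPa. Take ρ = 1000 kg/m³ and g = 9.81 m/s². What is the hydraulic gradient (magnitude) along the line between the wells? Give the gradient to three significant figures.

i ≈ 0.00324

Total head at OW-1: h = 254.54 − 3.52 = 251.02 m.
Pressure head at OW-3: ψ = P/(ρg) = 851.9×1000 / (1000 × 9.81) = 86.84 m.
Total head at OW-3: h = z + ψ = 169.33 + 86.84 = 256.17 m.
Head difference: h(OW-1) − h(OW-3) = 251.02 − 256.17 = -5.15 m.
Hydraulic gradient: i = |Δh| / L = 5.15 / 1590 = 0.00324.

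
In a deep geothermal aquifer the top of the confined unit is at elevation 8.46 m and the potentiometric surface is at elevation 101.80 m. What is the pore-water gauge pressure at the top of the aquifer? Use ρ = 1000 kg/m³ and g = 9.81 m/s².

Pressure head at the aquifer top: ψ = h − z = 101.80 − 8.46 = 93.34 m.
P = ρgψ = 1000 × 9.81 × 93.34 = 915665 Pa ≈ 916 kPa.

P ≈ 916 kPa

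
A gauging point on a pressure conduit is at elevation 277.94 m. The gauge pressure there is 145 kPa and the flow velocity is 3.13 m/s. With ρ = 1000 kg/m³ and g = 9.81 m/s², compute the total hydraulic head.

h ≈ 293.22 m

Pressure head ψ = P/(ρg) = 145×1000 / (1000 × 9.81) = 14.78 m.
Velocity head = v²/(2g) = 3.13² / (2 × 9.81) = 0.499 m.
h = z + ψ + v²/(2g) = 277.94 + 14.78 + 0.499 = 293.22 m.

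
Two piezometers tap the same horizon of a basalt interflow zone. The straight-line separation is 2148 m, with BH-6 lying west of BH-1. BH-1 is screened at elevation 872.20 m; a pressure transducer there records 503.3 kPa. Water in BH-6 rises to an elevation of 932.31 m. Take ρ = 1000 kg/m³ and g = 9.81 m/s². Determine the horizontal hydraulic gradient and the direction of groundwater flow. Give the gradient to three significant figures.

Pressure head at BH-1: ψ = P/(ρg) = 503.3×1000 / (1000 × 9.81) = 51.30 m.
Total head at BH-1: h = z + ψ = 872.20 + 51.30 = 923.50 m.
Total head at BH-6: h = 932.31 m (water level in the piezometer is the total head).
Head difference: h(BH-1) − h(BH-6) = 923.50 − 932.31 = -8.81 m.
Hydraulic gradient: i = |Δh| / L = 8.81 / 2148 = 0.00410.
Flow is from higher to lower head: from BH-6 toward BH-1, i.e. toward the east.

i ≈ 0.00410; groundwater flows toward the east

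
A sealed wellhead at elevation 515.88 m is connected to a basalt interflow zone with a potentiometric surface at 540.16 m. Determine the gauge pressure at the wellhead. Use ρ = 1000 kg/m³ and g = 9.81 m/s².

Head above the cap: Δh = 540.16 − 515.88 = 24.28 m.
P = ρgΔh = 1000 × 9.81 × 24.28 = 238187 Pa ≈ 238 kPa.

P ≈ 238 kPa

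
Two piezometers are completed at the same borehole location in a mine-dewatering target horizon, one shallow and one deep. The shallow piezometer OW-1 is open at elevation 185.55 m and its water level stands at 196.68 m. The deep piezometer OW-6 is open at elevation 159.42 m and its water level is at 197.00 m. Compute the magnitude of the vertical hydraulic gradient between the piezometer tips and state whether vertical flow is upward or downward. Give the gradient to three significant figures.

|i_v| ≈ 0.0122; vertical flow is upward

Total head at OW-1: h = 196.68 m (water level in the standpipe).
Total head at OW-6: h = 197.00 m.
Δh = h(OW-1) − h(OW-6) = 196.68 − 197.00 = -0.32 m.
Vertical separation Δz = 185.55 − 159.42 = 26.13 m.
|i_v| = |Δh| / Δz = 0.32 / 26.13 = 0.0122.
Head is higher in the deep piezometer, so vertical flow is upward (discharge condition).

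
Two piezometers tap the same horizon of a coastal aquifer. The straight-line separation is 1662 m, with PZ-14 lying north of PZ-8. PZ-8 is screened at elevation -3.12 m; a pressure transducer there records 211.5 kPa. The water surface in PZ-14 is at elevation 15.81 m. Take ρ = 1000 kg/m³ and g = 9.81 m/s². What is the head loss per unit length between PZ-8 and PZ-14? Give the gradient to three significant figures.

i ≈ 0.00158 m/m

Pressure head at PZ-8: ψ = P/(ρg) = 211.5×1000 / (1000 × 9.81) = 21.56 m.
Total head at PZ-8: h = z + ψ = -3.12 + 21.56 = 18.44 m.
Total head at PZ-14: h = 15.81 m (water level in the piezometer is the total head).
Head difference: h(PZ-8) − h(PZ-14) = 18.44 − 15.81 = 2.63 m.
Hydraulic gradient: i = |Δh| / L = 2.63 / 1662 = 0.00158.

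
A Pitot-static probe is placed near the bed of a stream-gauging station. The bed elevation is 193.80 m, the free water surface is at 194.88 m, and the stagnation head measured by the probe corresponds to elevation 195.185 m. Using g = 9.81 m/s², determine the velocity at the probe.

Near the bed, under hydrostatic conditions, the piezometric head (z + ψ) equals the free-surface elevation, 194.88 m.
Velocity head = total − piezometric = 195.185 − 194.88 = 0.305 m.
v = √(2g·h_v) = √(2 × 9.81 × 0.305) = 2.45 m/s.

v ≈ 2.45 m/s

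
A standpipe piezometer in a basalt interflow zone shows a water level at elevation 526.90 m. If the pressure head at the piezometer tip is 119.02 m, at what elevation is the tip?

z = h − ψ = 526.90 − 119.02 = 407.88 m.

z ≈ 407.88 m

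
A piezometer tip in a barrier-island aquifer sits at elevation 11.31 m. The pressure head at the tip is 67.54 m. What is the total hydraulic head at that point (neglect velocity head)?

h ≈ 78.85 m

h = z + ψ = 11.31 + 67.54 = 78.85 m.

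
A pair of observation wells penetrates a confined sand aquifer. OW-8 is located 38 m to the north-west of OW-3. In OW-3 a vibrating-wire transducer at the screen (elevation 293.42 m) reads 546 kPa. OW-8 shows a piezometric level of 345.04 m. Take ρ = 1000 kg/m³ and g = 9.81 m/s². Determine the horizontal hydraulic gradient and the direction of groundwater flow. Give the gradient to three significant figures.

Pressure head at OW-3: ψ = P/(ρg) = 546×1000 / (1000 × 9.81) = 55.66 m.
Total head at OW-3: h = z + ψ = 293.42 + 55.66 = 349.08 m.
Total head at OW-8: h = 345.04 m (water level in the piezometer is the total head).
Head difference: h(OW-3) − h(OW-8) = 349.08 − 345.04 = 4.04 m.
Hydraulic gradient: i = |Δh| / L = 4.04 / 38 = 0.106.
Flow is from higher to lower head: from OW-3 toward OW-8, i.e. toward the north-west.

i ≈ 0.106; groundwater flows toward the north-west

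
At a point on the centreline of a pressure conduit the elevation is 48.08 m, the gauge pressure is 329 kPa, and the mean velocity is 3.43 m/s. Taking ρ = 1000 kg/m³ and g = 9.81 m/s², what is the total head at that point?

h ≈ 82.22 m

Pressure head ψ = P/(ρg) = 329×1000 / (1000 × 9.81) = 33.54 m.
Velocity head = v²/(2g) = 3.43² / (2 × 9.81) = 0.600 m.
h = z + ψ + v²/(2g) = 48.08 + 33.54 + 0.600 = 82.22 m.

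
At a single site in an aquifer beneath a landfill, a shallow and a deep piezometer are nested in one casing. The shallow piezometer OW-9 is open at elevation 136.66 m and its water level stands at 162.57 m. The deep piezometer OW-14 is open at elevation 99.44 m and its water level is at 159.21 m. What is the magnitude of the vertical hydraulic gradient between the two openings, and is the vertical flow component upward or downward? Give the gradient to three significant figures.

Total head at OW-9: h = 162.57 m (water level in the standpipe).
Total head at OW-14: h = 159.21 m.
Δh = h(OW-9) − h(OW-14) = 162.57 − 159.21 = 3.36 m.
Vertical separation Δz = 136.66 − 99.44 = 37.22 m.
|i_v| = |Δh| / Δz = 3.36 / 37.22 = 0.0903.
Head is higher in the shallow piezometer, so vertical flow is downward (recharge condition).

|i_v| ≈ 0.0903; vertical flow is downward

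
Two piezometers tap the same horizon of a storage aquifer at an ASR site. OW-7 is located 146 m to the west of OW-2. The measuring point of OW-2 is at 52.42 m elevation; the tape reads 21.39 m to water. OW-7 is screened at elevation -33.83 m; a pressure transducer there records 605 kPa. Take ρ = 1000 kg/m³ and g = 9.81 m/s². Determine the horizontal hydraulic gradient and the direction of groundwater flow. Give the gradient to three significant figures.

i ≈ 0.0218; groundwater flows toward the west

Total head at OW-2: h = 52.42 − 21.39 = 31.03 m.
Pressure head at OW-7: ψ = P/(ρg) = 605×1000 / (1000 × 9.81) = 61.67 m.
Total head at OW-7: h = z + ψ = -33.83 + 61.67 = 27.84 m.
Head difference: h(OW-2) − h(OW-7) = 31.03 − 27.84 = 3.19 m.
Hydraulic gradient: i = |Δh| / L = 3.19 / 146 = 0.0218.
Flow is from higher to lower head: from OW-2 toward OW-7, i.e. toward the west.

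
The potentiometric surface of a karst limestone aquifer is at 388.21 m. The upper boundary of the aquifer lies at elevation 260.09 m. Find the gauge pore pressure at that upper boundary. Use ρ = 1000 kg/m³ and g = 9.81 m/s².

P ≈ 1260 kPa

Pressure head at the aquifer top: ψ = h − z = 388.21 − 260.09 = 128.12 m.
P = ρgψ = 1000 × 9.81 × 128.12 = 1256857 Pa ≈ 1260 kPa.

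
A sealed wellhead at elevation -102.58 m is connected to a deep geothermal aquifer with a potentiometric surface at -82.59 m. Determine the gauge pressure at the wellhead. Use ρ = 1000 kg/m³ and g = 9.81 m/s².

P ≈ 196 kPa

Head above the cap: Δh = -82.59 − (-102.58) = 19.99 m.
P = ρgΔh = 1000 × 9.81 × 19.99 = 196102 Pa ≈ 196 kPa.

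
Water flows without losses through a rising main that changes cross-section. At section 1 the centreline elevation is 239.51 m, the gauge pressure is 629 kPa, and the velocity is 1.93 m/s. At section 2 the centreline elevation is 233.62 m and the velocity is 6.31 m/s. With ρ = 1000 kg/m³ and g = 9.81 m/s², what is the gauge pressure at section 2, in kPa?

Pressure head at 1: ψ₁ = P₁/(ρg) = 629×1000 / (1000 × 9.81) = 64.12 m.
Velocity heads: v₁²/2g = 1.93²/19.62 = 0.190 m; v₂²/2g = 6.31²/19.62 = 2.029 m.
Total head H = z₁ + ψ₁ + v₁²/2g = 239.51 + 64.12 + 0.190 = 303.82 m.
ψ₂ = H − z₂ − v₂²/2g = 303.82 − 233.62 − 2.029 = 68.17 m.
P₂ = ρgψ₂ = 1000 × 9.81 × 68.17 ≈ 669 kPa.

P₂ ≈ 669 kPa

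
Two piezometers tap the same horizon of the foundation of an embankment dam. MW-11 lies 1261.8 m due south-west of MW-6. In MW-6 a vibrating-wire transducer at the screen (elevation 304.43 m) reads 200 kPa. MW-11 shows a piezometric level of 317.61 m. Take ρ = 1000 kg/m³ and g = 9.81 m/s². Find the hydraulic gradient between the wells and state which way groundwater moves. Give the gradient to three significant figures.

Pressure head at MW-6: ψ = P/(ρg) = 200×1000 / (1000 × 9.81) = 20.39 m.
Total head at MW-6: h = z + ψ = 304.43 + 20.39 = 324.82 m.
Total head at MW-11: h = 317.61 m (water level in the piezometer is the total head).
Head difference: h(MW-6) − h(MW-11) = 324.82 − 317.61 = 7.21 m.
Hydraulic gradient: i = |Δh| / L = 7.21 / 1261.8 = 0.00571.
Flow is from higher to lower head: from MW-6 toward MW-11, i.e. toward the south-west.

i ≈ 0.00571; groundwater flows toward the south-west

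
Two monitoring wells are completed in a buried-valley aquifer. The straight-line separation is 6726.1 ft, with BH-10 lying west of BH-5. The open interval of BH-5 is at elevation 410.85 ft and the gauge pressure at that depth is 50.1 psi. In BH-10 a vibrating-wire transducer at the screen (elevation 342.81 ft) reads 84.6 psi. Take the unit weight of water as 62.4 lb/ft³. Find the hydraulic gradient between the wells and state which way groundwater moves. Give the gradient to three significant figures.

i ≈ 0.00172; groundwater flows toward the east

Pressure head at BH-5: ψ = 144·P/γ = 144 × 50.1 / 62.4 = 115.62 ft.
Total head at BH-5: h = z + ψ = 410.85 + 115.62 = 526.47 ft.
Pressure head at BH-10: ψ = 144·P/γ = 144 × 84.6 / 62.4 = 195.23 ft.
Total head at BH-10: h = z + ψ = 342.81 + 195.23 = 538.04 ft.
Head difference: h(BH-5) − h(BH-10) = 526.47 − 538.04 = -11.57 ft.
Hydraulic gradient: i = |Δh| / L = 11.57 / 6726.1 = 0.00172.
Flow is from higher to lower head: from BH-10 toward BH-5, i.e. toward the east.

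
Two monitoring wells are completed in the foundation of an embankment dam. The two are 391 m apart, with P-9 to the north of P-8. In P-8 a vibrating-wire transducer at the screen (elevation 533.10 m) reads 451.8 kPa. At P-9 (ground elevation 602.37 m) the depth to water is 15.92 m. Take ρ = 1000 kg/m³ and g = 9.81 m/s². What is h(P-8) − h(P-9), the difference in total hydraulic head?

Pressure head at P-8: ψ = P/(ρg) = 451.8×1000 / (1000 × 9.81) = 46.06 m.
Total head at P-8: h = z + ψ = 533.10 + 46.06 = 579.16 m.
Total head at P-9: h = 602.37 − 15.92 = 586.45 m.
Head difference: h(P-8) − h(P-9) = 579.16 − 586.45 = -7.29 m.

Δh ≈ -7.29 m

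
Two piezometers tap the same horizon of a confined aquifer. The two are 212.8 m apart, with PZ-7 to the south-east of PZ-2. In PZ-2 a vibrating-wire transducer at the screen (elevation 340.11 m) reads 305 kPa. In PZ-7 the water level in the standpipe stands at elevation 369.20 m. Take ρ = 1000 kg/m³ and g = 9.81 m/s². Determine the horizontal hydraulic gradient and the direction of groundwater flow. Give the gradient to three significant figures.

Pressure head at PZ-2: ψ = P/(ρg) = 305×1000 / (1000 × 9.81) = 31.09 m.
Total head at PZ-2: h = z + ψ = 340.11 + 31.09 = 371.20 m.
Total head at PZ-7: h = 369.20 m (water level in the piezometer is the total head).
Head difference: h(PZ-2) − h(PZ-7) = 371.20 − 369.20 = 2.00 m.
Hydraulic gradient: i = |Δh| / L = 2.00 / 212.8 = 0.00940.
Flow is from higher to lower head: from PZ-2 toward PZ-7, i.e. toward the south-east.

i ≈ 0.00940; groundwater flows toward the south-east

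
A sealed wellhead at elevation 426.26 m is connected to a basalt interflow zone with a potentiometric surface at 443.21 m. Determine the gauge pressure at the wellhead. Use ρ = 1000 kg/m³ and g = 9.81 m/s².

Head above the cap: Δh = 443.21 − 426.26 = 16.95 m.
P = ρgΔh = 1000 × 9.81 × 16.95 = 166280 Pa ≈ 166 kPa.

P ≈ 166 kPa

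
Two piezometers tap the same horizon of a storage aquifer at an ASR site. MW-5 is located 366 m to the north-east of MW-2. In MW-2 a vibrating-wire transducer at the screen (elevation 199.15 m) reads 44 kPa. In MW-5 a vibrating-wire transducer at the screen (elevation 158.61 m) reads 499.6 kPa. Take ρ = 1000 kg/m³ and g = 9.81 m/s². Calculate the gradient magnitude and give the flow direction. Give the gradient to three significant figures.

Pressure head at MW-2: ψ = P/(ρg) = 44×1000 / (1000 × 9.81) = 4.49 m.
Total head at MW-2: h = z + ψ = 199.15 + 4.49 = 203.64 m.
Pressure head at MW-5: ψ = P/(ρg) = 499.6×1000 / (1000 × 9.81) = 50.93 m.
Total head at MW-5: h = z + ψ = 158.61 + 50.93 = 209.54 m.
Head difference: h(MW-2) − h(MW-5) = 203.64 − 209.54 = -5.90 m.
Hydraulic gradient: i = |Δh| / L = 5.90 / 366 = 0.0161.
Flow is from higher to lower head: from MW-5 toward MW-2, i.e. toward the south-west.

i ≈ 0.0161; groundwater flows toward the south-west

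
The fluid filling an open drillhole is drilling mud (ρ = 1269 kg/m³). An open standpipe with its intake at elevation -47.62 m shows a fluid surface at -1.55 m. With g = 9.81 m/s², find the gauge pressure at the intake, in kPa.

Pressure head ψ = h − z = -1.55 − (-47.62) = 46.07 m.
P = ρgψ = 1269 × 9.81 × 46.07 = 573520 Pa ≈ 574 kPa.

P ≈ 574 kPa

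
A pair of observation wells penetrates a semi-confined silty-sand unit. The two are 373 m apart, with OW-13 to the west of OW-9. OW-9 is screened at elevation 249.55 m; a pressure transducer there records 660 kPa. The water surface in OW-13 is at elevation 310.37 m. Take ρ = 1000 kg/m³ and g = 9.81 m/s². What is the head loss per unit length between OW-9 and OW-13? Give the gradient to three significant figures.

Pressure head at OW-9: ψ = P/(ρg) = 660×1000 / (1000 × 9.81) = 67.28 m.
Total head at OW-9: h = z + ψ = 249.55 + 67.28 = 316.83 m.
Total head at OW-13: h = 310.37 m (water level in the piezometer is the total head).
Head difference: h(OW-9) − h(OW-13) = 316.83 − 310.37 = 6.46 m.
Hydraulic gradient: i = |Δh| / L = 6.46 / 373 = 0.0173.

i ≈ 0.0173 m/m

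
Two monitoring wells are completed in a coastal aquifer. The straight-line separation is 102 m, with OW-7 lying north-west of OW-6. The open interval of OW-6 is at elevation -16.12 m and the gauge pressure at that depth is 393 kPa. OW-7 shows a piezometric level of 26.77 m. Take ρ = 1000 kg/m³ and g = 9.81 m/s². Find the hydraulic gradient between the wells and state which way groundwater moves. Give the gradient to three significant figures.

Pressure head at OW-6: ψ = P/(ρg) = 393×1000 / (1000 × 9.81) = 40.06 m.
Total head at OW-6: h = z + ψ = -16.12 + 40.06 = 23.94 m.
Total head at OW-7: h = 26.77 m (water level in the piezometer is the total head).
Head difference: h(OW-6) − h(OW-7) = 23.94 − 26.77 = -2.83 m.
Hydraulic gradient: i = |Δh| / L = 2.83 / 102 = 0.0277.
Flow is from higher to lower head: from OW-7 toward OW-6, i.e. toward the south-east.

i ≈ 0.0277; groundwater flows toward the south-east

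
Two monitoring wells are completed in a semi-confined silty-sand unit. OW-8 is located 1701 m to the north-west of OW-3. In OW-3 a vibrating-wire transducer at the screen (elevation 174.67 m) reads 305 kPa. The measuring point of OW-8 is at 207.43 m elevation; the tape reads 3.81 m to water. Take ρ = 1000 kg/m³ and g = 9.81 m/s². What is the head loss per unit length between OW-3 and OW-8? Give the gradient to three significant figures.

i ≈ 0.00126 m/m

Pressure head at OW-3: ψ = P/(ρg) = 305×1000 / (1000 × 9.81) = 31.09 m.
Total head at OW-3: h = z + ψ = 174.67 + 31.09 = 205.76 m.
Total head at OW-8: h = 207.43 − 3.81 = 203.62 m.
Head difference: h(OW-3) − h(OW-8) = 205.76 − 203.62 = 2.14 m.
Hydraulic gradient: i = |Δh| / L = 2.14 / 1701 = 0.00126.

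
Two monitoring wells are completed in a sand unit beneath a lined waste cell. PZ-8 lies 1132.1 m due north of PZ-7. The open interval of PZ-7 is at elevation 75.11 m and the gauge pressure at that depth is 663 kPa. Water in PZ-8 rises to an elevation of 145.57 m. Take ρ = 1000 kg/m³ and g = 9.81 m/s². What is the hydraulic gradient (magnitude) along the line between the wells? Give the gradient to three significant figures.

Pressure head at PZ-7: ψ = P/(ρg) = 663×1000 / (1000 × 9.81) = 67.58 m.
Total head at PZ-7: h = z + ψ = 75.11 + 67.58 = 142.69 m.
Total head at PZ-8: h = 145.57 m (water level in the piezometer is the total head).
Head difference: h(PZ-7) − h(PZ-8) = 142.69 − 145.57 = -2.88 m.
Hydraulic gradient: i = |Δh| / L = 2.88 / 1132.1 = 0.00254.

i ≈ 0.00254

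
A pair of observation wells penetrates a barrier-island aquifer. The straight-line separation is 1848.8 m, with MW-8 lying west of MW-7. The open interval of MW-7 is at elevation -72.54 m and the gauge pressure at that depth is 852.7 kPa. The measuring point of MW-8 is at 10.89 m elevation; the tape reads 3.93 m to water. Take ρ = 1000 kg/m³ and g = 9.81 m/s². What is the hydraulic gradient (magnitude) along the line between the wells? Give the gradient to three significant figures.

i ≈ 0.00401

Pressure head at MW-7: ψ = P/(ρg) = 852.7×1000 / (1000 × 9.81) = 86.92 m.
Total head at MW-7: h = z + ψ = -72.54 + 86.92 = 14.38 m.
Total head at MW-8: h = 10.89 − 3.93 = 6.96 m.
Head difference: h(MW-7) − h(MW-8) = 14.38 − 6.96 = 7.42 m.
Hydraulic gradient: i = |Δh| / L = 7.42 / 1848.8 = 0.00401.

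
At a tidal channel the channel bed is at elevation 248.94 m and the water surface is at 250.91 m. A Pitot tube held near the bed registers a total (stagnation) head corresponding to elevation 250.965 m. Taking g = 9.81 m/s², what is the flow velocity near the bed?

v ≈ 1.04 m/s

Near the bed, under hydrostatic conditions, the piezometric head (z + ψ) equals the free-surface elevation, 250.91 m.
Velocity head = total − piezometric = 250.965 − 250.91 = 0.055 m.
v = √(2g·h_v) = √(2 × 9.81 × 0.055) = 1.04 m/s.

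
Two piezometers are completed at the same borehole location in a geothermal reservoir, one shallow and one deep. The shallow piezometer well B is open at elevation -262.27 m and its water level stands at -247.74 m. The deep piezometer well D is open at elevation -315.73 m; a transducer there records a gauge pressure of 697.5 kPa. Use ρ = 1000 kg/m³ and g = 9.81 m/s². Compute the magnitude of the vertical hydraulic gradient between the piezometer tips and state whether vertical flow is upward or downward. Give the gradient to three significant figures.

Total head at well B: h = -247.74 m (water level in the standpipe).
Pressure head at well D: ψ = P/(ρg) = 697.5×1000 / (1000 × 9.81) = 71.10 m.
Total head at well D: h = z + ψ = -315.73 + 71.10 = -244.63 m.
Δh = h(well B) − h(well D) = -247.74 − (-244.63) = -3.11 m.
Vertical separation Δz = -262.27 − (-315.73) = 53.46 m.
|i_v| = |Δh| / Δz = 3.11 / 53.46 = 0.0582.
Head is higher in the deep piezometer, so vertical flow is upward (discharge condition).

|i_v| ≈ 0.0582; vertical flow is upward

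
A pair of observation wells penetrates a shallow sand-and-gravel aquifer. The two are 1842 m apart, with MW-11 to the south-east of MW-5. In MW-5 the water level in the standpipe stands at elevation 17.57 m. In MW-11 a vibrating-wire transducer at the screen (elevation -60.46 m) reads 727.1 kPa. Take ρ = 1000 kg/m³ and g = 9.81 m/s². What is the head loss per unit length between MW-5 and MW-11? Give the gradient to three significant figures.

i ≈ 0.00212 m/m

Total head at MW-5: h = 17.57 m (water level in the piezometer is the total head).
Pressure head at MW-11: ψ = P/(ρg) = 727.1×1000 / (1000 × 9.81) = 74.12 m.
Total head at MW-11: h = z + ψ = -60.46 + 74.12 = 13.66 m.
Head difference: h(MW-5) − h(MW-11) = 17.57 − 13.66 = 3.91 m.
Hydraulic gradient: i = |Δh| / L = 3.91 / 1842 = 0.00212.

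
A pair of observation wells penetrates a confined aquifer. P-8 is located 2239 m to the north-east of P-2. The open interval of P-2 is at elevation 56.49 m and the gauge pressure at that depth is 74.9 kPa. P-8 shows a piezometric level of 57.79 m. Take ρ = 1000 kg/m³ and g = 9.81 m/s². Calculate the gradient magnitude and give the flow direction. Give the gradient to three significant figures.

Pressure head at P-2: ψ = P/(ρg) = 74.9×1000 / (1000 × 9.81) = 7.64 m.
Total head at P-2: h = z + ψ = 56.49 + 7.64 = 64.13 m.
Total head at P-8: h = 57.79 m (water level in the piezometer is the total head).
Head difference: h(P-2) − h(P-8) = 64.13 − 57.79 = 6.34 m.
Hydraulic gradient: i = |Δh| / L = 6.34 / 2239 = 0.00283.
Flow is from higher to lower head: from P-2 toward P-8, i.e. toward the north-east.

i ≈ 0.00283; groundwater flows toward the north-east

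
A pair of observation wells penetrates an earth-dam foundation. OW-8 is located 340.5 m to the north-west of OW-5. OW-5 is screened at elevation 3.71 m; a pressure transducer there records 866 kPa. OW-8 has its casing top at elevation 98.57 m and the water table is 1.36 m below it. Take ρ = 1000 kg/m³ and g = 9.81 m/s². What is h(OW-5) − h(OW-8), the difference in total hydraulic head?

Pressure head at OW-5: ψ = P/(ρg) = 866×1000 / (1000 × 9.81) = 88.28 m.
Total head at OW-5: h = z + ψ = 3.71 + 88.28 = 91.99 m.
Total head at OW-8: h = 98.57 − 1.36 = 97.21 m.
Head difference: h(OW-5) − h(OW-8) = 91.99 − 97.21 = -5.22 m.

Δh ≈ -5.22 m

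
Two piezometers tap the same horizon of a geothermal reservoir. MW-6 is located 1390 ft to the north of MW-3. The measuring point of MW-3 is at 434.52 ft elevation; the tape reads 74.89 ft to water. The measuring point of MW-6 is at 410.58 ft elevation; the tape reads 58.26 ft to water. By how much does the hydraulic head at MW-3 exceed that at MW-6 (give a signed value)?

Total head at MW-3: h = 434.52 − 74.89 = 359.63 ft.
Total head at MW-6: h = 410.58 − 58.26 = 352.32 ft.
Head difference: h(MW-3) − h(MW-6) = 359.63 − 352.32 = 7.31 ft.

Δh ≈ 7.31 ft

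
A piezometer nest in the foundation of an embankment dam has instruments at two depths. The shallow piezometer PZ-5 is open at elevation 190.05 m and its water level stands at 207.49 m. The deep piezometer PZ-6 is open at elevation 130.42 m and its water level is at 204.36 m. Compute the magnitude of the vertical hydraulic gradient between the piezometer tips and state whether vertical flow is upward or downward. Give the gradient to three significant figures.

|i_v| ≈ 0.0525; vertical flow is downward

Total head at PZ-5: h = 207.49 m (water level in the standpipe).
Total head at PZ-6: h = 204.36 m.
Δh = h(PZ-5) − h(PZ-6) = 207.49 − 204.36 = 3.13 m.
Vertical separation Δz = 190.05 − 130.42 = 59.63 m.
|i_v| = |Δh| / Δz = 3.13 / 59.63 = 0.0525.
Head is higher in the shallow piezometer, so vertical flow is downward (recharge condition).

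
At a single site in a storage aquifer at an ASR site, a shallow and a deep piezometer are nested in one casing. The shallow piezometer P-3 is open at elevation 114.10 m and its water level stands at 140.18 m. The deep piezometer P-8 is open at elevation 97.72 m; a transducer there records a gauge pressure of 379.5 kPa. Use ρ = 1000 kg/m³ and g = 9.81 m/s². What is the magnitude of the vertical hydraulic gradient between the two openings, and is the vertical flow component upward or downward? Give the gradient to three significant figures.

|i_v| ≈ 0.230; vertical flow is downward

Total head at P-3: h = 140.18 m (water level in the standpipe).
Pressure head at P-8: ψ = P/(ρg) = 379.5×1000 / (1000 × 9.81) = 38.69 m.
Total head at P-8: h = z + ψ = 97.72 + 38.69 = 136.41 m.
Δh = h(P-3) − h(P-8) = 140.18 − 136.41 = 3.77 m.
Vertical separation Δz = 114.10 − 97.72 = 16.38 m.
|i_v| = |Δh| / Δz = 3.77 / 16.38 = 0.230.
Head is higher in the shallow piezometer, so vertical flow is downward (recharge condition).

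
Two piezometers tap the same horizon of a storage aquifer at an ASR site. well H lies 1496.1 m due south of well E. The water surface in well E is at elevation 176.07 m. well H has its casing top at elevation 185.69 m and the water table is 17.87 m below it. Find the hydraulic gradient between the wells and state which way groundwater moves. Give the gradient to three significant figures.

Total head at well E: h = 176.07 m (water level in the piezometer is the total head).
Total head at well H: h = 185.69 − 17.87 = 167.82 m.
Head difference: h(well E) − h(well H) = 176.07 − 167.82 = 8.25 m.
Hydraulic gradient: i = |Δh| / L = 8.25 / 1496.1 = 0.00551.
Flow is from higher to lower head: from well E toward well H, i.e. toward the south.

i ≈ 0.00551; groundwater flows toward the south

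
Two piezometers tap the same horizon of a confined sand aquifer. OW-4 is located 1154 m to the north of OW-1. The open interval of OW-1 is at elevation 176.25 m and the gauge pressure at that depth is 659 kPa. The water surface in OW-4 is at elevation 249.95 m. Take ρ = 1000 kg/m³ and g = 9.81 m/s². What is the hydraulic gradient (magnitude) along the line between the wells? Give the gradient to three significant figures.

i ≈ 0.00565

Pressure head at OW-1: ψ = P/(ρg) = 659×1000 / (1000 × 9.81) = 67.18 m.
Total head at OW-1: h = z + ψ = 176.25 + 67.18 = 243.43 m.
Total head at OW-4: h = 249.95 m (water level in the piezometer is the total head).
Head difference: h(OW-1) − h(OW-4) = 243.43 − 249.95 = -6.52 m.
Hydraulic gradient: i = |Δh| / L = 6.52 / 1154 = 0.00565.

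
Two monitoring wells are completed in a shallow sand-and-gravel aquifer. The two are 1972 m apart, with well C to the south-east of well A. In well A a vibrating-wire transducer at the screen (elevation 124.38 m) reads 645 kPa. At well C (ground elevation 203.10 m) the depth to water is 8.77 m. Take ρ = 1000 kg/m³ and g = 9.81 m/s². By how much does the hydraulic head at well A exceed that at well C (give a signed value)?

Δh ≈ -4.20 m

Pressure head at well A: ψ = P/(ρg) = 645×1000 / (1000 × 9.81) = 65.75 m.
Total head at well A: h = z + ψ = 124.38 + 65.75 = 190.13 m.
Total head at well C: h = 203.10 − 8.77 = 194.33 m.
Head difference: h(well A) − h(well C) = 190.13 − 194.33 = -4.20 m.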